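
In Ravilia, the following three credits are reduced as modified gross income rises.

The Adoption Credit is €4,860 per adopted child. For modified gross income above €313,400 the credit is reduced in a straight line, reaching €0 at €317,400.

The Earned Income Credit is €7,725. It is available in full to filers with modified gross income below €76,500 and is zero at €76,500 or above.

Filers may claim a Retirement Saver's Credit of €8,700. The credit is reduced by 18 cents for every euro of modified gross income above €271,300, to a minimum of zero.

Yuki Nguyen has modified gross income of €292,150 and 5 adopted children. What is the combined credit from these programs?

€29,247

Adoption Credit: base = 5 × €4,860 = €24,300. €292,150 is at or below the €313,400 threshold, so the full €24,300 applies.
Earned Income Credit: €292,150 meets or exceeds the €76,500 cutoff, so the credit is €0.
Retirement Saver's Credit: 18% of the €20,850 excess over €271,300 is €3,753; credit = €8,700 − €3,753 = €4,947.
Total: €24,300 + €0 + €4,947 = €29,247.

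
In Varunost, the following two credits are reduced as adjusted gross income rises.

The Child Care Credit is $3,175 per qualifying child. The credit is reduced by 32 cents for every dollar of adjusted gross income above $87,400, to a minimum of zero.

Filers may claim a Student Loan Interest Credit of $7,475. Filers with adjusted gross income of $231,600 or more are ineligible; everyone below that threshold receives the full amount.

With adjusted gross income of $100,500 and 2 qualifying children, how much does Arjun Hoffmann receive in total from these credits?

Child Care Credit: base = 2 × $3,175 = $6,350. 32% of the $13,100 excess over $87,400 is $4,192; credit = $6,350 − $4,192 = $2,158.
Student Loan Interest Credit: $100,500 is below the $231,600 cutoff, so the full $7,475 applies.
Total: $2,158 + $7,475 = $9,633.

$9,633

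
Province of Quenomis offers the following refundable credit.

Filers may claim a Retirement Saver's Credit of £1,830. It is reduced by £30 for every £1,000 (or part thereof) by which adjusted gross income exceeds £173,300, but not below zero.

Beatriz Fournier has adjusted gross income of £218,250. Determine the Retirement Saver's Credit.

Retirement Saver's Credit: income exceeds £173,300 by £44,950, which is 45 full-or-partial £1,000 increments; reduction = 45 × £30 = £1,350, leaving £480.

£480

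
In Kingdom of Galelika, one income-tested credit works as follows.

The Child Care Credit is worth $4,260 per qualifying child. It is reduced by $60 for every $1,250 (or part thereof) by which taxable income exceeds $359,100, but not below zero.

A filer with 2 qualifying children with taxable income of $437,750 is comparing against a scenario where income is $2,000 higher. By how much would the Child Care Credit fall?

At $437,750 — base = 2 × $4,260 = $8,520. income exceeds $359,100 by $78,650, which is 63 full-or-partial $1,250 increments; reduction = 63 × $60 = $3,780, leaving $4,740.
At $439,750 — base = 2 × $4,260 = $8,520. income exceeds $359,100 by $80,650, which is 65 full-or-partial $1,250 increments; reduction = 65 × $60 = $3,900, leaving $4,620.
Lost: $4,740 − $4,620 = $120.

$120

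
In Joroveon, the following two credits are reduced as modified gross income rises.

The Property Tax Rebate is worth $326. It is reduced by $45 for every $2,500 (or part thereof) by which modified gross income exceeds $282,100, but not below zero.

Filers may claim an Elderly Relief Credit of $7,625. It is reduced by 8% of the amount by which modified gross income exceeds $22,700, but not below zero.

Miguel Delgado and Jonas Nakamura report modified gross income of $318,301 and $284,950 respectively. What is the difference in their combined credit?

Miguel ($318,301): Property Tax Rebate: income exceeds $282,100 by $36,201 → 15 increments × $45 = $675 ≥ base, so the credit is $0. Elderly Relief Credit: 8% of the $295,601 excess over $22,700 is $23,648.08 ≥ base, so the credit is $0. total $0 + $0 = $0
Jonas ($284,950): Property Tax Rebate: income exceeds $282,100 by $2,850, which is 2 full-or-partial $2,500 increments; reduction = 2 × $45 = $90, leaving $236. Elderly Relief Credit: 8% of the $262,250 excess over $22,700 is $20,980 ≥ base, so the credit is $0. total $236 + $0 = $236
Difference: |$0 − $236| = $236.

$236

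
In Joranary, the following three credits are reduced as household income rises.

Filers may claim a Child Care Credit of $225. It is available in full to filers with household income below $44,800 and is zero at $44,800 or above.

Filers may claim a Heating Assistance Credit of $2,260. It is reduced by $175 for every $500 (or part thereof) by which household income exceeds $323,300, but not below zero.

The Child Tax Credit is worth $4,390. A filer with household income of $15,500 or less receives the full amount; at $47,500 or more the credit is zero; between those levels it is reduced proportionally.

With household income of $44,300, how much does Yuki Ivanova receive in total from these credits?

Child Care Credit: $44,300 is below the $44,800 cutoff, so the full $225 applies.
Heating Assistance Credit: $44,300 is at or below the $323,300 threshold, so the full $2,260 applies.
Child Tax Credit: $44,300 is $28,800 into a $32,000 phase-out range, leaving 3,200/32,000 of the credit: $4,390 × 3,200/32,000 = $439.
Total: $225 + $2,260 + $439 = $2,924.

$2,924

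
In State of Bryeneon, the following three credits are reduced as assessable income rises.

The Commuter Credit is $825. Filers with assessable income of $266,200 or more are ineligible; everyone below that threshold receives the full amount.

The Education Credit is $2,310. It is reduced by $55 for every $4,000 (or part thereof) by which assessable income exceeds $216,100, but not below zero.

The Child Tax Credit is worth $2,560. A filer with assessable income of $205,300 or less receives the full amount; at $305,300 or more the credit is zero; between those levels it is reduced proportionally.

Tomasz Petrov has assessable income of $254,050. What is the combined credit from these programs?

Commuter Credit: $254,050 is below the $266,200 cutoff, so the full $825 applies.
Education Credit: income exceeds $216,100 by $37,950, which is 10 full-or-partial $4,000 increments; reduction = 10 × $55 = $550, leaving $1,760.
Child Tax Credit: $254,050 is $48,750 into a $100,000 phase-out range, leaving 51,250/100,000 of the credit: $2,560 × 51,250/100,000 = $1,312.
Total: $825 + $1,760 + $1,312 = $3,897.

$3,897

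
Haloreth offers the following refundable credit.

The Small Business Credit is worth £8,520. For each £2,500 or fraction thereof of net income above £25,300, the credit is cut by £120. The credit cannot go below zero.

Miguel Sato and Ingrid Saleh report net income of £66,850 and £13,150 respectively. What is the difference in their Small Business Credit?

Miguel (£66,850): Small Business Credit: income exceeds £25,300 by £41,550, which is 17 full-or-partial £2,500 increments; reduction = 17 × £120 = £2,040, leaving £6,480.
Ingrid (£13,150): Small Business Credit: £13,150 is at or below the £25,300 threshold, so the full £8,520 applies.
Difference: |£6,480 − £8,520| = £2,040.

£2,040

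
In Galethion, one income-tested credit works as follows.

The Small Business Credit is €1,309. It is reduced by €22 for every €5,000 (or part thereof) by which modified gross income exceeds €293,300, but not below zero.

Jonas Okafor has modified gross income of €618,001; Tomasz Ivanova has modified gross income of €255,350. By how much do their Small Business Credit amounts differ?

€1,309

Jonas (€618,001): Small Business Credit: income exceeds €293,300 by €324,701 → 65 increments × €22 = €1,430 ≥ base, so the credit is €0.
Tomasz (€255,350): Small Business Credit: €255,350 is at or below the €293,300 threshold, so the full €1,309 applies.
Difference: |€0 − €1,309| = €1,309.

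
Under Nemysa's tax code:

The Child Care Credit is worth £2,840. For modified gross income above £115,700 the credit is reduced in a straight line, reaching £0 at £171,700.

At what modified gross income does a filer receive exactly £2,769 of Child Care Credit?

£117,100

£2,769 is 2,769/2,840 of the full £2,840, so 71/2,840 of the £56,000 range has been used: income = £115,700 + £56,000 × 71/2,840 = £117,100.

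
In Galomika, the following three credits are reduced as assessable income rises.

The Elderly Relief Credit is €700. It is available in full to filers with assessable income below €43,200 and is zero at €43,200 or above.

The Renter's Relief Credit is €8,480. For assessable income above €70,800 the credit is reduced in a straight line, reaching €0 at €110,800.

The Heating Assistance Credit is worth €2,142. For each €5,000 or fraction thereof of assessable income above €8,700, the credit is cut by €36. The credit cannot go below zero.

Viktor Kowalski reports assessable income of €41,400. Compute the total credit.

Elderly Relief Credit: €41,400 is below the €43,200 cutoff, so the full €700 applies.
Renter's Relief Credit: €41,400 is at or below the €70,800 threshold, so the full €8,480 applies.
Heating Assistance Credit: income exceeds €8,700 by €32,700, which is 7 full-or-partial €5,000 increments; reduction = 7 × €36 = €252, leaving €1,890.
Total: €700 + €8,480 + €1,890 = €11,070.

€11,070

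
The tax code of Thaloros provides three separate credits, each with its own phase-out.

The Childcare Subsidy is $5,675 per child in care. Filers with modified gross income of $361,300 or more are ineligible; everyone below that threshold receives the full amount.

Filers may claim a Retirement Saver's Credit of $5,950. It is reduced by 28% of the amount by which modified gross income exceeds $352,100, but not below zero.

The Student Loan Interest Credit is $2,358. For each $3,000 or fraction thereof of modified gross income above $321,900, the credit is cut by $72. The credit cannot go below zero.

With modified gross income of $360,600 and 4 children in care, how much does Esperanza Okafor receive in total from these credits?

Childcare Subsidy: base = 4 × $5,675 = $22,700. $360,600 is below the $361,300 cutoff, so the full $22,700 applies.
Retirement Saver's Credit: 28% of the $8,500 excess over $352,100 is $2,380; credit = $5,950 − $2,380 = $3,570.
Student Loan Interest Credit: income exceeds $321,900 by $38,700, which is 13 full-or-partial $3,000 increments; reduction = 13 × $72 = $936, leaving $1,422.
Total: $22,700 + $3,570 + $1,422 = $27,692.

$27,692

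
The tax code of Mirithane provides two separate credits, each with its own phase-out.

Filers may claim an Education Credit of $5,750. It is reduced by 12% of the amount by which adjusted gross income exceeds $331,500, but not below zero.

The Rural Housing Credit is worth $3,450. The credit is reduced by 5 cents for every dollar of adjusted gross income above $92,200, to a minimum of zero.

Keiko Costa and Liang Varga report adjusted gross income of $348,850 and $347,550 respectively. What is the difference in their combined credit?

$156

Keiko ($348,850): Education Credit: 12% of the $17,350 excess over $331,500 is $2,082; credit = $5,750 − $2,082 = $3,668. Rural Housing Credit: 5% of the $256,650 excess over $92,200 is $12,832.50 ≥ base, so the credit is $0. total $3,668 + $0 = $3,668
Liang ($347,550): Education Credit: 12% of the $16,050 excess over $331,500 is $1,926; credit = $5,750 − $1,926 = $3,824. Rural Housing Credit: 5% of the $255,350 excess over $92,200 is $12,767.50 ≥ base, so the credit is $0. total $3,824 + $0 = $3,824
Difference: |$3,668 − $3,824| = $156.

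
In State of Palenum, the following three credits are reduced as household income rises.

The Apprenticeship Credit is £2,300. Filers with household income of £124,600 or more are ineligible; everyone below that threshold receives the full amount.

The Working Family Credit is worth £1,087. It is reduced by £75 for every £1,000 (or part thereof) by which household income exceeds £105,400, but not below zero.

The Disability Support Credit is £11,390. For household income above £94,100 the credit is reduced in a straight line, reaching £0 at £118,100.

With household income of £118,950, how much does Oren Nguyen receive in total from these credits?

Apprenticeship Credit: £118,950 is below the £124,600 cutoff, so the full £2,300 applies.
Working Family Credit: income exceeds £105,400 by £13,550, which is 14 full-or-partial £1,000 increments; reduction = 14 × £75 = £1,050, leaving £37.
Disability Support Credit: £118,950 is at or above £118,100, so the credit is £0.
Total: £2,300 + £37 + £0 = £2,337.

£2,337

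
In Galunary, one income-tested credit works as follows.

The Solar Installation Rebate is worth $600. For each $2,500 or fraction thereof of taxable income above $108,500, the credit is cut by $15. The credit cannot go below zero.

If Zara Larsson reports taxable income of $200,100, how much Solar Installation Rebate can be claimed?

Solar Installation Rebate: income exceeds $108,500 by $91,600, which is 37 full-or-partial $2,500 increments; reduction = 37 × $15 = $555, leaving $45.

$45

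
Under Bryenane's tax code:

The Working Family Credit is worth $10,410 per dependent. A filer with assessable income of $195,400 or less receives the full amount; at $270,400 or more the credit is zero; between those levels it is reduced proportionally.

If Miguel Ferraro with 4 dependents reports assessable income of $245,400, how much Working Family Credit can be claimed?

Working Family Credit: base = 4 × $10,410 = $41,640. $245,400 is $50,000 into a $75,000 phase-out range, leaving 25,000/75,000 of the credit: $41,640 × 25,000/75,000 = $13,880.

$13,880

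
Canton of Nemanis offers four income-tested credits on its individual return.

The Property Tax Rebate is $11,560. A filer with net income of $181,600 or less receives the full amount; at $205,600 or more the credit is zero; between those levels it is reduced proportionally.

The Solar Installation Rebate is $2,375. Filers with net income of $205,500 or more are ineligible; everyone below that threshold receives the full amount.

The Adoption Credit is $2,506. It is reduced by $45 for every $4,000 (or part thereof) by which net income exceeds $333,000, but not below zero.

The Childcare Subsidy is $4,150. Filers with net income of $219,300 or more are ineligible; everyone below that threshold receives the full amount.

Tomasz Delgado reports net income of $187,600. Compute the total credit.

Property Tax Rebate: $187,600 is $6,000 into a $24,000 phase-out range, leaving 18,000/24,000 of the credit: $11,560 × 18,000/24,000 = $8,670.
Solar Installation Rebate: $187,600 is below the $205,500 cutoff, so the full $2,375 applies.
Adoption Credit: $187,600 is at or below the $333,000 threshold, so the full $2,506 applies.
Childcare Subsidy: $187,600 is below the $219,300 cutoff, so the full $4,150 applies.
Total: $8,670 + $2,375 + $2,506 + $4,150 = $17,701.

$17,701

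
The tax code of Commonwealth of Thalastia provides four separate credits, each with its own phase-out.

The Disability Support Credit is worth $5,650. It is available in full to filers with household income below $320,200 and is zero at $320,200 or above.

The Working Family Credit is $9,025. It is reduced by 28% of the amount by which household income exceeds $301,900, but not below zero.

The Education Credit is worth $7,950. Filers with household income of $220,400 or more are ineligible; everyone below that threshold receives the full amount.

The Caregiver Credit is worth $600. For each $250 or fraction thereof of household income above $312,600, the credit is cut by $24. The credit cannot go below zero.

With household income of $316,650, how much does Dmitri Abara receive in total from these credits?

Disability Support Credit: $316,650 is below the $320,200 cutoff, so the full $5,650 applies.
Working Family Credit: 28% of the $14,750 excess over $301,900 is $4,130; credit = $9,025 − $4,130 = $4,895.
Education Credit: $316,650 meets or exceeds the $220,400 cutoff, so the credit is $0.
Caregiver Credit: income exceeds $312,600 by $4,050, which is 17 full-or-partial $250 increments; reduction = 17 × $24 = $408, leaving $192.
Total: $5,650 + $4,895 + $0 + $192 = $10,737.

$10,737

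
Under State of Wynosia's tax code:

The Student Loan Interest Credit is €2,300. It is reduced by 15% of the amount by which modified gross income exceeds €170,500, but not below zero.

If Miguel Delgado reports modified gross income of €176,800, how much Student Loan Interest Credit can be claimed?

€1,355

Student Loan Interest Credit: 15% of the €6,300 excess over €170,500 is €945; credit = €2,300 − €945 = €1,355.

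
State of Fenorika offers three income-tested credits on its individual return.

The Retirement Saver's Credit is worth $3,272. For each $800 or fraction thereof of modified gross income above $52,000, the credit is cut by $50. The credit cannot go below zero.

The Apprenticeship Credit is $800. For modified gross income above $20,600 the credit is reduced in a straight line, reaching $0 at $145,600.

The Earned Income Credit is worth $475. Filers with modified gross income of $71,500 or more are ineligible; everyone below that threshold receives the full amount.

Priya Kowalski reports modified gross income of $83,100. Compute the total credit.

Retirement Saver's Credit: income exceeds $52,000 by $31,100, which is 39 full-or-partial $800 increments; reduction = 39 × $50 = $1,950, leaving $1,322.
Apprenticeship Credit: $83,100 is $62,500 into a $125,000 phase-out range, leaving 62,500/125,000 of the credit: $800 × 62,500/125,000 = $400.
Earned Income Credit: $83,100 meets or exceeds the $71,500 cutoff, so the credit is $0.
Total: $1,322 + $400 + $0 = $1,722.

$1,722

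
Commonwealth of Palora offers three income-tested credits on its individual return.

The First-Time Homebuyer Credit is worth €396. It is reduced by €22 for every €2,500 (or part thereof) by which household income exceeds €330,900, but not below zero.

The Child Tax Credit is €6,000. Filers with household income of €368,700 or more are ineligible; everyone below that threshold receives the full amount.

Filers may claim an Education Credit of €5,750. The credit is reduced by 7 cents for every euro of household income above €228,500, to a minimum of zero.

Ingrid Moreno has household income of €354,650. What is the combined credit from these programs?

First-Time Homebuyer Credit: income exceeds €330,900 by €23,750, which is 10 full-or-partial €2,500 increments; reduction = 10 × €22 = €220, leaving €176.
Child Tax Credit: €354,650 is below the €368,700 cutoff, so the full €6,000 applies.
Education Credit: 7% of the €126,150 excess over €228,500 is €8,830.50 ≥ base, so the credit is €0.
Total: €176 + €6,000 + €0 = €6,176.

€6,176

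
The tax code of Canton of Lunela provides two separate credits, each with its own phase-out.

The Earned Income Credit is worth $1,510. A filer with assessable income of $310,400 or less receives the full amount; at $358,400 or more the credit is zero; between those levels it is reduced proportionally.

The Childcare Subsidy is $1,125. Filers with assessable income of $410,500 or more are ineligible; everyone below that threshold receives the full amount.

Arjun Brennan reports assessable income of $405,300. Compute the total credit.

$1,125

Earned Income Credit: $405,300 is at or above $358,400, so the credit is $0.
Childcare Subsidy: $405,300 is below the $410,500 cutoff, so the full $1,125 applies.
Total: $0 + $1,125 = $1,125.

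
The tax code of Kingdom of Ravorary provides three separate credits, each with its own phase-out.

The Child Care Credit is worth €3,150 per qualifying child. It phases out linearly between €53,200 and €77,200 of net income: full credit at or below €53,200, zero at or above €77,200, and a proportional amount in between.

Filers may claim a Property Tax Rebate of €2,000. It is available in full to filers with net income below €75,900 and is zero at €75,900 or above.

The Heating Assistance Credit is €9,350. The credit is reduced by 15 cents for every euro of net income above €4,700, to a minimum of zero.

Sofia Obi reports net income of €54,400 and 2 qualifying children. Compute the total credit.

Child Care Credit: base = 2 × €3,150 = €6,300. €54,400 is €1,200 into a €24,000 phase-out range, leaving 22,800/24,000 of the credit: €6,300 × 22,800/24,000 = €5,985.
Property Tax Rebate: €54,400 is below the €75,900 cutoff, so the full €2,000 applies.
Heating Assistance Credit: 15% of the €49,700 excess over €4,700 is €7,455; credit = €9,350 − €7,455 = €1,895.
Total: €5,985 + €2,000 + €1,895 = €9,880.

€9,880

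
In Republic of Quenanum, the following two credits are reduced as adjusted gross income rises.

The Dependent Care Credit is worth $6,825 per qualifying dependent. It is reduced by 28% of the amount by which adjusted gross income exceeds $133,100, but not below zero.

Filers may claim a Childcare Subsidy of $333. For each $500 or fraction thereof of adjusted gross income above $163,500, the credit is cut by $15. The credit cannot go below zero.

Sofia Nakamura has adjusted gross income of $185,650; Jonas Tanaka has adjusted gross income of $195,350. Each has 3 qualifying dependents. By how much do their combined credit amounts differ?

$2,716

Sofia ($185,650): Dependent Care Credit: base = 3 × $6,825 = $20,475. 28% of the $52,550 excess over $133,100 is $14,714; credit = $20,475 − $14,714 = $5,761. Childcare Subsidy: income exceeds $163,500 by $22,150 → 45 increments × $15 = $675 ≥ base, so the credit is $0. total $5,761 + $0 = $5,761
Jonas ($195,350): Dependent Care Credit: base = 3 × $6,825 = $20,475. 28% of the $62,250 excess over $133,100 is $17,430; credit = $20,475 − $17,430 = $3,045. Childcare Subsidy: income exceeds $163,500 by $31,850 → 64 increments × $15 = $960 ≥ base, so the credit is $0. total $3,045 + $0 = $3,045
Difference: |$5,761 − $3,045| = $2,716.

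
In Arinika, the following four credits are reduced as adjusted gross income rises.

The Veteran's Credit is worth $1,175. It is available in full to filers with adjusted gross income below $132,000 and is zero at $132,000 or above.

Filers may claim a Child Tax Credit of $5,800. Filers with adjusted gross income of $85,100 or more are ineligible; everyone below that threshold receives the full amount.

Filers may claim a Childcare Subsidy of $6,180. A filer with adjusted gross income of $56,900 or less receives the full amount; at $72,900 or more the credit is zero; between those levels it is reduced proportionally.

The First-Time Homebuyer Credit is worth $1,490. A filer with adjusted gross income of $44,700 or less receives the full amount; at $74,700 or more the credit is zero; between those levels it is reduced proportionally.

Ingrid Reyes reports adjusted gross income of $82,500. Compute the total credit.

Veteran's Credit: $82,500 is below the $132,000 cutoff, so the full $1,175 applies.
Child Tax Credit: $82,500 is below the $85,100 cutoff, so the full $5,800 applies.
Childcare Subsidy: $82,500 is at or above $72,900, so the credit is $0.
First-Time Homebuyer Credit: $82,500 is at or above $74,700, so the credit is $0.
Total: $1,175 + $5,800 + $0 + $0 = $6,975.

$6,975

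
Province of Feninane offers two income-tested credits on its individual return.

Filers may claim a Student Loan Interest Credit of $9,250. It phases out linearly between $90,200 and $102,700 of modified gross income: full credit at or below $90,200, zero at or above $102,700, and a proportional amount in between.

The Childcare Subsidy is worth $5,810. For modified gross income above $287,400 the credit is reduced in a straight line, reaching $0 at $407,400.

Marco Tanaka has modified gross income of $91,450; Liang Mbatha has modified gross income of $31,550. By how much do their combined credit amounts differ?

$925

Marco ($91,450): Student Loan Interest Credit: $91,450 is $1,250 into a $12,500 phase-out range, leaving 11,250/12,500 of the credit: $9,250 × 11,250/12,500 = $8,325. Childcare Subsidy: $91,450 is at or below the $287,400 threshold, so the full $5,810 applies. total $8,325 + $5,810 = $14,135
Liang ($31,550): Student Loan Interest Credit: $31,550 is at or below the $90,200 threshold, so the full $9,250 applies. Childcare Subsidy: $31,550 is at or below the $287,400 threshold, so the full $5,810 applies. total $9,250 + $5,810 = $15,060
Difference: |$14,135 − $15,060| = $925.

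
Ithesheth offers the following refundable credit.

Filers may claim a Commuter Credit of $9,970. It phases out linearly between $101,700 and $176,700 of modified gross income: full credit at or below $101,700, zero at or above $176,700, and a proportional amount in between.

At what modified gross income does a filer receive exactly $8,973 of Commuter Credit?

$8,973 is 8,973/9,970 of the full $9,970, so 997/9,970 of the $75,000 range has been used: income = $101,700 + $75,000 × 997/9,970 = $109,200.

$109,200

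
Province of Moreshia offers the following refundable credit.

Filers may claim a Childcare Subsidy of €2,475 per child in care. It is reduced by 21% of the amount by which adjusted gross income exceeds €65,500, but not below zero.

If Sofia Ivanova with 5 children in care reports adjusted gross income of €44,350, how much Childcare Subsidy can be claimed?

€12,375

Childcare Subsidy: base = 5 × €2,475 = €12,375. €44,350 is at or below the €65,500 threshold, so the full €12,375 applies.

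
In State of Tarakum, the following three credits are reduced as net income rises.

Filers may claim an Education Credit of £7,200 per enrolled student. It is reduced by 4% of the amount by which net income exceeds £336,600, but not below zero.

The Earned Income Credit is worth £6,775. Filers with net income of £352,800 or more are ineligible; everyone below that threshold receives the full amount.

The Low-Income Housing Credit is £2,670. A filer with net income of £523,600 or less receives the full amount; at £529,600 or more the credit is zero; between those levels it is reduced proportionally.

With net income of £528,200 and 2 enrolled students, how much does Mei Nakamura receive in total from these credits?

Education Credit: base = 2 × £7,200 = £14,400. 4% of the £191,600 excess over £336,600 is £7,664; credit = £14,400 − £7,664 = £6,736.
Earned Income Credit: £528,200 meets or exceeds the £352,800 cutoff, so the credit is £0.
Low-Income Housing Credit: £528,200 is £4,600 into a £6,000 phase-out range, leaving 1,400/6,000 of the credit: £2,670 × 1,400/6,000 = £623.
Total: £6,736 + £0 + £623 = £7,359.

£7,359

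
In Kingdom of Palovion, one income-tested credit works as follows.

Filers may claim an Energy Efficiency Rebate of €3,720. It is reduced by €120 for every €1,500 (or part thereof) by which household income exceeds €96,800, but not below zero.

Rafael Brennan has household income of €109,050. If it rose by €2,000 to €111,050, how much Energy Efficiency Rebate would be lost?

At €109,050 — income exceeds €96,800 by €12,250, which is 9 full-or-partial €1,500 increments; reduction = 9 × €120 = €1,080, leaving €2,640.
At €111,050 — income exceeds €96,800 by €14,250, which is 10 full-or-partial €1,500 increments; reduction = 10 × €120 = €1,200, leaving €2,520.
Lost: €2,640 − €2,520 = €120.

€120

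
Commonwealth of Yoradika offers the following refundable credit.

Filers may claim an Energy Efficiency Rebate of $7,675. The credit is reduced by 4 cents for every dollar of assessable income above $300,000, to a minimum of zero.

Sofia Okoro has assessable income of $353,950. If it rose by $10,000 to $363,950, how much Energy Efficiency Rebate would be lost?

$400

At $353,950 — 4% of the $53,950 excess over $300,000 is $2,158; credit = $7,675 − $2,158 = $5,517.
At $363,950 — 4% of the $63,950 excess over $300,000 is $2,558; credit = $7,675 − $2,558 = $5,117.
Lost: $5,517 − $5,117 = $400.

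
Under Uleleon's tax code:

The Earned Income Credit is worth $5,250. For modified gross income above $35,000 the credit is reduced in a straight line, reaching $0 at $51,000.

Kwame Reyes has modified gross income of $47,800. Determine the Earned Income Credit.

$1,050

Earned Income Credit: $47,800 is $12,800 into a $16,000 phase-out range, leaving 3,200/16,000 of the credit: $5,250 × 3,200/16,000 = $1,050.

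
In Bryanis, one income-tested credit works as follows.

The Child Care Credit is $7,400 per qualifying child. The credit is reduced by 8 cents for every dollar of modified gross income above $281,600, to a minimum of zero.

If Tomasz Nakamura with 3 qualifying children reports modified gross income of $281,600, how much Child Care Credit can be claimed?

Child Care Credit: base = 3 × $7,400 = $22,200. $281,600 is at or below the $281,600 threshold, so the full $22,200 applies.

$22,200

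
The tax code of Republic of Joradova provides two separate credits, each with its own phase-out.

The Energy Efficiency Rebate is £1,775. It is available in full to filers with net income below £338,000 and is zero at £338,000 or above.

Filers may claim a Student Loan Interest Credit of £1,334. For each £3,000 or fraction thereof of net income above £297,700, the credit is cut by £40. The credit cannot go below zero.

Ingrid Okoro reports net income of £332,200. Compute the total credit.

Energy Efficiency Rebate: £332,200 is below the £338,000 cutoff, so the full £1,775 applies.
Student Loan Interest Credit: income exceeds £297,700 by £34,500, which is 12 full-or-partial £3,000 increments; reduction = 12 × £40 = £480, leaving £854.
Total: £1,775 + £854 = £2,629.

£2,629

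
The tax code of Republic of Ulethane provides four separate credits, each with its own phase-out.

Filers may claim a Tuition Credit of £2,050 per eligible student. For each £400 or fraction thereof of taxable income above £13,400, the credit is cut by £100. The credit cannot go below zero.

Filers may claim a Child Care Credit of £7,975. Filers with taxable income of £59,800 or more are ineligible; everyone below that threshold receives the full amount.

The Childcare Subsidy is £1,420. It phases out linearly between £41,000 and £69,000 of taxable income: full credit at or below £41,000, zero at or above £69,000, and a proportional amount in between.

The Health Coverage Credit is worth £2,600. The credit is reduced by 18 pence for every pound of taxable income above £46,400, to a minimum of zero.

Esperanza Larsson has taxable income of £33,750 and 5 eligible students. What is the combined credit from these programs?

Tuition Credit: base = 5 × £2,050 = £10,250. income exceeds £13,400 by £20,350, which is 51 full-or-partial £400 increments; reduction = 51 × £100 = £5,100, leaving £5,150.
Child Care Credit: £33,750 is below the £59,800 cutoff, so the full £7,975 applies.
Childcare Subsidy: £33,750 is at or below the £41,000 threshold, so the full £1,420 applies.
Health Coverage Credit: £33,750 is at or below the £46,400 threshold, so the full £2,600 applies.
Total: £5,150 + £7,975 + £1,420 + £2,600 = £17,145.

£17,145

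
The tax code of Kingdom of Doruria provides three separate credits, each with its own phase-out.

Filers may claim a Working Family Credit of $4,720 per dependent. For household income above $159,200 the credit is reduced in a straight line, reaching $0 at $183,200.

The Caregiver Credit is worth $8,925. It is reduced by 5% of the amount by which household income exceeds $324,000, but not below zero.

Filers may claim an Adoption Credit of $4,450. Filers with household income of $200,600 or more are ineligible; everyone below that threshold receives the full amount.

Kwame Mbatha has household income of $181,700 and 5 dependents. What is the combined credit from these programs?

Working Family Credit: base = 5 × $4,720 = $23,600. $181,700 is $22,500 into a $24,000 phase-out range, leaving 1,500/24,000 of the credit: $23,600 × 1,500/24,000 = $1,475.
Caregiver Credit: $181,700 is at or below the $324,000 threshold, so the full $8,925 applies.
Adoption Credit: $181,700 is below the $200,600 cutoff, so the full $4,450 applies.
Total: $1,475 + $8,925 + $4,450 = $14,850.

$14,850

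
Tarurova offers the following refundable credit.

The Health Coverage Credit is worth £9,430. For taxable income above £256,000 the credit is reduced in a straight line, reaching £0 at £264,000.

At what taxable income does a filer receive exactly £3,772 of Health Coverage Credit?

£260,800

£3,772 is 3,772/9,430 of the full £9,430, so 5,658/9,430 of the £8,000 range has been used: income = £256,000 + £8,000 × 5,658/9,430 = £260,800.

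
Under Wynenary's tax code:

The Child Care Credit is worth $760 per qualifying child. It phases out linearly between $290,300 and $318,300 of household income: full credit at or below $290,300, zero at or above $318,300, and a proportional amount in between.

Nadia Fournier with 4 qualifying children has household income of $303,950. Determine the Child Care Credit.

$1,558

Child Care Credit: base = 4 × $760 = $3,040. $303,950 is $13,650 into a $28,000 phase-out range, leaving 14,350/28,000 of the credit: $3,040 × 14,350/28,000 = $1,558.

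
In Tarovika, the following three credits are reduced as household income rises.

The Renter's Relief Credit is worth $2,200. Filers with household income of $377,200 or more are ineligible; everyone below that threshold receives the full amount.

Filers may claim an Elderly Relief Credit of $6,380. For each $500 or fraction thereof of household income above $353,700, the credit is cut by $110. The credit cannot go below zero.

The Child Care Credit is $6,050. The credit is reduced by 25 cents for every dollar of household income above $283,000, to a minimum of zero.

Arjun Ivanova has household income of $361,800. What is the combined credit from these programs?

$6,710

Renter's Relief Credit: $361,800 is below the $377,200 cutoff, so the full $2,200 applies.
Elderly Relief Credit: income exceeds $353,700 by $8,100, which is 17 full-or-partial $500 increments; reduction = 17 × $110 = $1,870, leaving $4,510.
Child Care Credit: 25% of the $78,800 excess over $283,000 is $19,700 ≥ base, so the credit is $0.
Total: $2,200 + $4,510 + $0 = $6,710.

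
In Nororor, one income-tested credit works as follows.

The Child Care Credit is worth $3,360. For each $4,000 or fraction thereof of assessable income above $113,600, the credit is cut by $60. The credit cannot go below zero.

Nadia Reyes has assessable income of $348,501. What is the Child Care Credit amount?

Child Care Credit: income exceeds $113,600 by $234,901 → 59 increments × $60 = $3,540 ≥ base, so the credit is $0.

$0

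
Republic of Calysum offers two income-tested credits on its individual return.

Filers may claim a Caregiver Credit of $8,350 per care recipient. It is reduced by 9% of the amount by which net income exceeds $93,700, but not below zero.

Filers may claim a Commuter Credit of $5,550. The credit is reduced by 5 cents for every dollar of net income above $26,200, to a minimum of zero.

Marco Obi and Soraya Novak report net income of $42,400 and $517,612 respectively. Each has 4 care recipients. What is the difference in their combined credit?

Marco ($42,400): Caregiver Credit: base = 4 × $8,350 = $33,400. $42,400 is at or below the $93,700 threshold, so the full $33,400 applies. Commuter Credit: 5% of the $16,200 excess over $26,200 is $810; credit = $5,550 − $810 = $4,740. total $33,400 + $4,740 = $38,140
Soraya ($517,612): Caregiver Credit: base = 4 × $8,350 = $33,400. 9% of the $423,912 excess over $93,700 is $38,152.08 ≥ base, so the credit is $0. Commuter Credit: 5% of the $491,412 excess over $26,200 is $24,570.60 ≥ base, so the credit is $0. total $0 + $0 = $0
Difference: |$38,140 − $0| = $38,140.

$38,140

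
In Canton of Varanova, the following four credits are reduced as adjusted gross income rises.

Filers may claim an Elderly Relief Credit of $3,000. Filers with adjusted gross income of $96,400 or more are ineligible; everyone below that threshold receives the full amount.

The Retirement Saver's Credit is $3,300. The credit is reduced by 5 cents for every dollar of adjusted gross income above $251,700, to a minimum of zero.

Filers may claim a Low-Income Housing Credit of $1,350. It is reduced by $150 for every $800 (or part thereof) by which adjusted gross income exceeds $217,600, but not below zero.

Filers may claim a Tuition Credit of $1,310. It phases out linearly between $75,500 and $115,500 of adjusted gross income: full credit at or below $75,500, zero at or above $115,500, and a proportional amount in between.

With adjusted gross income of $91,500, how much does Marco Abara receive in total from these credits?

$8,436

Elderly Relief Credit: $91,500 is below the $96,400 cutoff, so the full $3,000 applies.
Retirement Saver's Credit: $91,500 is at or below the $251,700 threshold, so the full $3,300 applies.
Low-Income Housing Credit: $91,500 is at or below the $217,600 threshold, so the full $1,350 applies.
Tuition Credit: $91,500 is $16,000 into a $40,000 phase-out range, leaving 24,000/40,000 of the credit: $1,310 × 24,000/40,000 = $786.
Total: $3,000 + $3,300 + $1,350 + $786 = $8,436.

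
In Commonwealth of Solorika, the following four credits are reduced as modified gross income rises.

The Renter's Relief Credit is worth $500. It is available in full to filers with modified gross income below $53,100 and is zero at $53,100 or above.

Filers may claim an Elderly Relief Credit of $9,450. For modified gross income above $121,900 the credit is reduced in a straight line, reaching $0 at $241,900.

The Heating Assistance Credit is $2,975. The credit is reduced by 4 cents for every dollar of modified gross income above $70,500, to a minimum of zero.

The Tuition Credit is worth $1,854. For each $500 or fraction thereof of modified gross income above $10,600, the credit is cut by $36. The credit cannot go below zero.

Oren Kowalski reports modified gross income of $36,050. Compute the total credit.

$12,943

Renter's Relief Credit: $36,050 is below the $53,100 cutoff, so the full $500 applies.
Elderly Relief Credit: $36,050 is at or below the $121,900 threshold, so the full $9,450 applies.
Heating Assistance Credit: $36,050 is at or below the $70,500 threshold, so the full $2,975 applies.
Tuition Credit: income exceeds $10,600 by $25,450, which is 51 full-or-partial $500 increments; reduction = 51 × $36 = $1,836, leaving $18.
Total: $500 + $9,450 + $2,975 + $18 = $12,943.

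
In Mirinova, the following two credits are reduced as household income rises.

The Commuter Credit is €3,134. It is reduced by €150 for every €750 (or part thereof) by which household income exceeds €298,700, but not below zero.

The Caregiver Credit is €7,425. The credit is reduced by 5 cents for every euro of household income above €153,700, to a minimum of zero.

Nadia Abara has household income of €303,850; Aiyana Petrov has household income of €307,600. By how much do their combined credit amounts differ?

€750

Nadia (€303,850): Commuter Credit: income exceeds €298,700 by €5,150, which is 7 full-or-partial €750 increments; reduction = 7 × €150 = €1,050, leaving €2,084. Caregiver Credit: 5% of the €150,150 excess over €153,700 is €7,507.50 ≥ base, so the credit is €0. total €2,084 + €0 = €2,084
Aiyana (€307,600): Commuter Credit: income exceeds €298,700 by €8,900, which is 12 full-or-partial €750 increments; reduction = 12 × €150 = €1,800, leaving €1,334. Caregiver Credit: 5% of the €153,900 excess over €153,700 is €7,695 ≥ base, so the credit is €0. total €1,334 + €0 = €1,334
Difference: |€2,084 − €1,334| = €750.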